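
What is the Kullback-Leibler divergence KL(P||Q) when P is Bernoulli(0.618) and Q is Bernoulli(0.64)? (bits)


KL = p*log2(p/q) + (1-p)*log2((1-p)/(1-q)) = 0.618*log2(0.618/0.64) + 0.382*log2(0.382/0.36) = 0.0015

0.0015 bits


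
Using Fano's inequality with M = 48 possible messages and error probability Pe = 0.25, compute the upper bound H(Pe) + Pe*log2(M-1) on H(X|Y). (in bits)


H(Pe) = -Pe*log2(Pe) - (1-Pe)*log2(1-Pe) = -0.25*log2(0.25) - 0.75*log2(0.75) = 0.500000 + 0.311278 = 0.8113. Pe*log2(M-1) = 0.25*log2(47) = 1.388647. Bound = H(Pe) + Pe*log2(M-1) = 0.500000 + 0.311278 + 1.388647 = 2.1999

2.1999 bits


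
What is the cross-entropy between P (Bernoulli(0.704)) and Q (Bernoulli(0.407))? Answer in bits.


H(P,Q) = -p*log2(q) - (1-p)*log2(1-q). -0.704*log2(0.407) = 0.913017; -0.296*log2(0.593) = 0.223153. H(P,Q) = 0.913017 + 0.223153 = 1.1362

1.1362 bits


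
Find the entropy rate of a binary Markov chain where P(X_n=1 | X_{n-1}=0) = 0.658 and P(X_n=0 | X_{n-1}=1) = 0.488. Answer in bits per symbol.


Stationary distribution: pi_0 = p10/(p01+p10) = 0.4258, pi_1 = 0.5742. Entropy rate H' = pi_0*H(p01) + pi_1*H(p10) = 0.4258*0.9267 + 0.5742*0.9996 = 0.9686

0.9686 bits/symbol


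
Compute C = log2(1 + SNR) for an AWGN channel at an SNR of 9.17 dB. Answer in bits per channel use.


SNR_linear = 10^(9.17/10) = 8.2604; C = log2(1 + SNR_linear) = log2(1 + 8.2604) = 3.2111

3.2111 bits/channel use


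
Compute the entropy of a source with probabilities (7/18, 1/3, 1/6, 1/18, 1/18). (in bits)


H = -sum(p_i * log2(p_i)). Terms: -(7/18)*log2(7/18) = 0.529888; -(1/3)*log2(1/3) = 0.528321; -(1/6)*log2(1/6) = 0.430827; -(1/18)*log2(1/18) = 0.231663; -(1/18)*log2(1/18) = 0.231663. H = 0.529888 + 0.528321 + 0.430827 + 0.231663 + 0.231663 = 1.9524

1.9524 bits


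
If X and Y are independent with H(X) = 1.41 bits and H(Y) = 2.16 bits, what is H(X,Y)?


For independent variables, H(X,Y) = H(X) + H(Y) = 1.41 + 2.16 = 3.57

3.57 bits


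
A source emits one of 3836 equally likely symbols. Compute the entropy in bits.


H = log2(n) = log2(3836) = 11.9054

11.9054 bits


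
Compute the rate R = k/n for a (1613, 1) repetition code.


Rate = k/n = 1/1613

1/1613


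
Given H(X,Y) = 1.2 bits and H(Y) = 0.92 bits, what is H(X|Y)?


H(X|Y) = H(X,Y) - H(Y) = 1.2 - 0.92 = 0.28

0.28 bits


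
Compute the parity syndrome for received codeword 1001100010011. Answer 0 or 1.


Syndrome = XOR of all bits = 1 XOR 0 XOR 0 XOR 1 XOR 1 XOR 0 XOR 0 XOR 0 XOR 1 XOR 0 XOR 0 XOR 1 XOR 1 = 0

0


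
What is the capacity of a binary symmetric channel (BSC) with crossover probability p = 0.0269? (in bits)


H(p) = -p*log2(p) - (1-p)*log2(1-p) = -0.0269*log2(0.0269) - 0.9731*log2(0.9731) = 0.140317 + 0.038282 = 0.1786. C = 1 - H(p) = 1 - 0.1786 = 0.8214

0.8214 bits


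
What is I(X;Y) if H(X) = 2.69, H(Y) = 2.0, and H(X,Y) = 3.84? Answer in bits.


I(X;Y) = H(X) + H(Y) - H(X,Y) = 2.69 + 2.0 - 3.84 = 0.85

0.85 bits


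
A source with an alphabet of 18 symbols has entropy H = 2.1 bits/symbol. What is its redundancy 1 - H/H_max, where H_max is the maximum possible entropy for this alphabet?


H_max = log2(K) = log2(18) = 4.1699 bits/symbol. Redundancy = 1 - H/H_max = 1 - 2.1/4.1699 = 1 - 0.5036 = 0.4964

0.4964


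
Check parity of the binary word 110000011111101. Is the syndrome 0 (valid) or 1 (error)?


Syndrome = XOR of all bits = 1 XOR 1 XOR 0 XOR 0 XOR 0 XOR 0 XOR 0 XOR 1 XOR 1 XOR 1 XOR 1 XOR 1 XOR 1 XOR 0 XOR 1 = 1

1


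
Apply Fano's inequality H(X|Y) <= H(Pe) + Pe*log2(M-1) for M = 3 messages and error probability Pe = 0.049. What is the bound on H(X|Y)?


H(Pe) = -Pe*log2(Pe) - (1-Pe)*log2(1-Pe) = -0.049*log2(0.049) - 0.951*log2(0.951) = 0.213203 + 0.068931 = 0.2821. Pe*log2(M-1) = 0.049*log2(2) = 0.049000. Bound = H(Pe) + Pe*log2(M-1) = 0.213203 + 0.068931 + 0.049000 = 0.3311

0.3311 bits


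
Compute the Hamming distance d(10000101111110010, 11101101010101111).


Count differing positions: . ^ ^ . ^ . . . ^ . ^ . ^ ^ ^ . ^ = 9 differences

9


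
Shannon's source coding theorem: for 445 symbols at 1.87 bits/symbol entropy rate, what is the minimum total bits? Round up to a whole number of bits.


Minimum bits >= n * H = 445 * 1.87 = 832.15, rounded up to a whole number of bits = 833

833 bits


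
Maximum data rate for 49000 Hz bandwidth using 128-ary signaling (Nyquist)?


Rate = 2 * B * log2(M) = 2 * 49000 * 7.0 = 686000.0

686000.0 bps


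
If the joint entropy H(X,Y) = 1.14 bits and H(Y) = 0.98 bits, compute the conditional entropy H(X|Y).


H(X|Y) = H(X,Y) - H(Y) = 1.14 - 0.98 = 0.16

0.16 bits


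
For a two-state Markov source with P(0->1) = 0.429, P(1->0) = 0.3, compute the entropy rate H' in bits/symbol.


Stationary distribution: pi_0 = p10/(p01+p10) = 0.4115, pi_1 = 0.5885. Entropy rate H' = pi_0*H(p01) + pi_1*H(p10) = 0.4115*0.9854 + 0.5885*0.8813 = 0.9241

0.9241 bits/symbol


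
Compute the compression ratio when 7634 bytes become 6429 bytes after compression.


Ratio = original / compressed = 7634 / 6429 = 1.1874

1.1874


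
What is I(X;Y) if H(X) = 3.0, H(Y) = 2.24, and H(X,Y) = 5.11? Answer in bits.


I(X;Y) = H(X) + H(Y) - H(X,Y) = 3.0 + 2.24 - 5.11 = 0.13

0.13 bits


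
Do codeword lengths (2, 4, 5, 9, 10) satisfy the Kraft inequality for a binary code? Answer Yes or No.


Kraft sum = sum(2^(-l_i)) = 0.3467, need <= 1. Result: satisfied (a binary prefix-free code with these lengths exists)

Yes


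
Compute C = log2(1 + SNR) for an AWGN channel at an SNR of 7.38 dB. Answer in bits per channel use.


SNR_linear = 10^(7.38/10) = 5.4702; C = log2(1 + SNR_linear) = log2(1 + 5.4702) = 2.6938

2.6938 bits/channel use


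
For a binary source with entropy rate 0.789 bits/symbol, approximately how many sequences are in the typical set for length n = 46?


log2|A_typical| = nH = 46 * 0.789 = 36.294, so |A_typical| ~ 2^36.294 = 8.425e+10

8.425e+10


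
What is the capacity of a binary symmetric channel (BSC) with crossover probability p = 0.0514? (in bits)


H(p) = -p*log2(p) - (1-p)*log2(1-p) = -0.0514*log2(0.0514) - 0.9486*log2(0.9486) = 0.220099 + 0.072215 = 0.2923. C = 1 - H(p) = 1 - 0.2923 = 0.7077

0.7077 bits


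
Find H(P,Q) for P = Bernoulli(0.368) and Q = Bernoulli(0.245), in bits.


H(P,Q) = -p*log2(q) - (1-p)*log2(1-q). -0.368*log2(0.245) = 0.746726; -0.632*log2(0.755) = 0.256245. H(P,Q) = 0.746726 + 0.256245 = 1.003

1.003 bits


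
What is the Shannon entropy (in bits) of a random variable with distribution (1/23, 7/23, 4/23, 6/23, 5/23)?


H = -sum(p_i * log2(p_i)). Terms: -(1/23)*log2(1/23) = 0.196677; -(7/23)*log2(7/23) = 0.522324; -(4/23)*log2(4/23) = 0.438880; -(6/23)*log2(6/23) = 0.505722; -(5/23)*log2(5/23) = 0.478616. H = 0.196677 + 0.522324 + 0.438880 + 0.505722 + 0.478616 = 2.1422

2.1422 bits


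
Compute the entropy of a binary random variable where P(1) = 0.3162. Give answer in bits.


H = -p*log2(p) - (1-p)*log2(1-p). -0.3162*log2(0.3162) = 0.525237; -0.6838*log2(0.6838) = 0.374964. H = 0.525237 + 0.374964 = 0.9002

0.9002 bits


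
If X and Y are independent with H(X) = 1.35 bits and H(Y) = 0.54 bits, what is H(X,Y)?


For independent variables, H(X,Y) = H(X) + H(Y) = 1.35 + 0.54 = 1.89

1.89 bits


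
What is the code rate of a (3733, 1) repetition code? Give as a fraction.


Rate = k/n = 1/3733

1/3733


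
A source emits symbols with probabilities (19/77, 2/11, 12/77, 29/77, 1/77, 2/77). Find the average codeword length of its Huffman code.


Huffman construction (repeatedly merge the two least-probable nodes; each merge adds 1 bit to every symbol beneath it): 1/77 + 2/77 = 3/77; 3/77 + 12/77 = 15/77; 2/11 + 15/77 = 29/77; 19/77 + 29/77 = 48/77; 29/77 + 48/77 = 1. Resulting codeword lengths (in the order the probabilities were given): (2, 2, 3, 2, 4, 4). L_avg = sum(p_i * l_i) = 19/77*2 + 2/11*2 + 12/77*3 + 29/77*2 + 1/77*4 + 2/77*4 = 172/77 = 2.2338

2.2338 bits


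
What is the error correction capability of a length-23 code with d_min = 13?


Correction capability = floor((d-1)/2) = floor((13-1)/2) = 6

6 errors


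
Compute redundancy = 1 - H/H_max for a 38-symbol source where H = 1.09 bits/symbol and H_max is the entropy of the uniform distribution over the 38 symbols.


H_max = log2(K) = log2(38) = 5.2479 bits/symbol. Redundancy = 1 - H/H_max = 1 - 1.09/5.2479 = 1 - 0.2077 = 0.7923

0.7923


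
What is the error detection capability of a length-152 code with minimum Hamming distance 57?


Detection capability = d_min - 1 = 57 - 1 = 56

56 errors


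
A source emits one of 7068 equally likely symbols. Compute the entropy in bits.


H = log2(n) = log2(7068) = 12.7871

12.7871 bits


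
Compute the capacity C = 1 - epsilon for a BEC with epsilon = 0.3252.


C = 1 - epsilon = 1 - 0.3252 = 0.6748

0.6748 bits


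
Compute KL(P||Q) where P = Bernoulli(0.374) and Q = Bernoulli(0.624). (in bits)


KL = p*log2(p/q) + (1-p)*log2((1-p)/(1-q)) = 0.374*log2(0.374/0.624) + 0.626*log2(0.626/0.376) = 0.1842

0.1842 bits


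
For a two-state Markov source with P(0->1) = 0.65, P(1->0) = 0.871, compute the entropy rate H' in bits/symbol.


Stationary distribution: pi_0 = p10/(p01+p10) = 0.5726, pi_1 = 0.4274. Entropy rate H' = pi_0*H(p01) + pi_1*H(p10) = 0.5726*0.9341 + 0.4274*0.5547 = 0.7719

0.7719 bits/symbol


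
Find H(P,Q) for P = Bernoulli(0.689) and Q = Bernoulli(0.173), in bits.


H(P,Q) = -p*log2(q) - (1-p)*log2(1-q). -0.689*log2(0.173) = 1.743967; -0.311*log2(0.827) = 0.085227. H(P,Q) = 1.743967 + 0.085227 = 1.8292

1.8292 bits


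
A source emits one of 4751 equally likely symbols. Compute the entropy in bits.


H = log2(n) = log2(4751) = 12.214

12.214 bits


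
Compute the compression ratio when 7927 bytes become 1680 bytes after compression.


Ratio = original / compressed = 7927 / 1680 = 4.7185

4.7185


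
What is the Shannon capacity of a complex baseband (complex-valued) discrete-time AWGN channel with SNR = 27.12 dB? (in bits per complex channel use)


SNR_linear = 10^(27.12/10) = 515.2286; C = log2(1 + SNR_linear) = log2(1 + 515.2286) = 9.0119

9.0119 bits/channel use


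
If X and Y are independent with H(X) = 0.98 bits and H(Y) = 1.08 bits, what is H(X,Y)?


For independent variables, H(X,Y) = H(X) + H(Y) = 0.98 + 1.08 = 2.06

2.06 bits


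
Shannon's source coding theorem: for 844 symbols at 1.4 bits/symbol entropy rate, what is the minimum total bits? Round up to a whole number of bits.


Minimum bits >= n * H = 844 * 1.4 = 1181.6, rounded up to a whole number of bits = 1182

1182 bits


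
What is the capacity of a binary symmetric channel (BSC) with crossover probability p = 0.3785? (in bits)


H(p) = -p*log2(p) - (1-p)*log2(1-p) = -0.3785*log2(0.3785) - 0.6215*log2(0.6215) = 0.530519 + 0.426457 = 0.957. C = 1 - H(p) = 1 - 0.957 = 0.043

0.043 bits


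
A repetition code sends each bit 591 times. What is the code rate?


Rate = k/n = 1/591

1/591


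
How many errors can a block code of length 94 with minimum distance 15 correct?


Correction capability = floor((d-1)/2) = floor((15-1)/2) = 7

7 errors


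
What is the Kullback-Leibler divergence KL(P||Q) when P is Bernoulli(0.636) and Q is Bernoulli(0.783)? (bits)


KL = p*log2(p/q) + (1-p)*log2((1-p)/(1-q)) = 0.636*log2(0.636/0.783) + 0.364*log2(0.364/0.217) = 0.0808

0.0808 bits


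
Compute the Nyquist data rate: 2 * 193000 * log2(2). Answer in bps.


Rate = 2 * B * log2(M) = 2 * 193000 * 1.0 = 386000.0

386000.0 bps


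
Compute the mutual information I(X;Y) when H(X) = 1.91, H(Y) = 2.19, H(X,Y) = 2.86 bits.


I(X;Y) = H(X) + H(Y) - H(X,Y) = 1.91 + 2.19 - 2.86 = 1.24

1.24 bits


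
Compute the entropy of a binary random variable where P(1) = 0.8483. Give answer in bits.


H = -p*log2(p) - (1-p)*log2(1-p). -0.8483*log2(0.8483) = 0.201347; -0.1517*log2(0.1517) = 0.412731. H = 0.201347 + 0.412731 = 0.6141

0.6141 bits


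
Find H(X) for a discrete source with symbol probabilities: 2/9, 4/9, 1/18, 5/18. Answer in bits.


H = -sum(p_i * log2(p_i)). Terms: -(2/9)*log2(2/9) = 0.482206; -(4/9)*log2(4/9) = 0.519967; -(1/18)*log2(1/18) = 0.231663; -(5/18)*log2(5/18) = 0.513332. H = 0.482206 + 0.519967 + 0.231663 + 0.513332 = 1.7472

1.7472 bits


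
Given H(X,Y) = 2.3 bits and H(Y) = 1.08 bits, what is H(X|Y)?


H(X|Y) = H(X,Y) - H(Y) = 2.3 - 1.08 = 1.22

1.22 bits


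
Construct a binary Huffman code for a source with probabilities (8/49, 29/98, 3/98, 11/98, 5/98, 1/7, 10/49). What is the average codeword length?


Huffman construction (repeatedly merge the two least-probable nodes; each merge adds 1 bit to every symbol beneath it): 3/98 + 5/98 = 4/49; 4/49 + 11/98 = 19/98; 1/7 + 8/49 = 15/49; 19/98 + 10/49 = 39/98; 29/98 + 15/49 = 59/98; 39/98 + 59/98 = 1. Resulting codeword lengths (in the order the probabilities were given): (3, 2, 4, 3, 4, 3, 2). L_avg = sum(p_i * l_i) = 8/49*3 + 29/98*2 + 3/98*4 + 11/98*3 + 5/98*4 + 1/7*3 + 10/49*2 = 253/98 = 2.5816

2.5816 bits


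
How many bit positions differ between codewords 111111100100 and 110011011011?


Count differing positions: . . ^ ^ . . ^ ^ ^ ^ ^ ^ = 8 differences

8


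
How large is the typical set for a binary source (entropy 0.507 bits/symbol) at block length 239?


log2|A_typical| = nH = 239 * 0.507 = 121.173, so |A_typical| ~ 2^121.173 = 2.997e+36

2.997e+36


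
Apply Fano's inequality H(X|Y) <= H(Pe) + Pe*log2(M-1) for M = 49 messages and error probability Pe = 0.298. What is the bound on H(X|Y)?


H(Pe) = -Pe*log2(Pe) - (1-Pe)*log2(1-Pe) = -0.298*log2(0.298) - 0.702*log2(0.702) = 0.520491 + 0.358341 = 0.8788. Pe*log2(M-1) = 0.298*log2(48) = 1.664319. Bound = H(Pe) + Pe*log2(M-1) = 0.520491 + 0.358341 + 1.664319 = 2.5432

2.5432 bits


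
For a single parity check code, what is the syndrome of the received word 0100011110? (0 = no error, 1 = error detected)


Syndrome = XOR of all bits = 0 XOR 1 XOR 0 XOR 0 XOR 0 XOR 1 XOR 1 XOR 1 XOR 1 XOR 0 = 1

1


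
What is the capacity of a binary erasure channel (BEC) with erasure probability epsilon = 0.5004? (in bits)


C = 1 - epsilon = 1 - 0.5004 = 0.4996

0.4996 bits


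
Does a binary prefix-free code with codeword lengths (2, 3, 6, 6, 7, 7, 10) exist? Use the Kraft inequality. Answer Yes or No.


Kraft sum = sum(2^(-l_i)) = 0.4229, need <= 1. Result: satisfied (a binary prefix-free code with these lengths exists)

Yes


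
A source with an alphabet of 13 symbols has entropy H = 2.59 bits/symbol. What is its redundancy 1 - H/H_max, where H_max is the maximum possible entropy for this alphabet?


H_max = log2(K) = log2(13) = 3.7004 bits/symbol. Redundancy = 1 - H/H_max = 1 - 2.59/3.7004 = 1 - 0.6999 = 0.3001

0.3001


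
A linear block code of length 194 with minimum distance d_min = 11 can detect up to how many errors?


Detection capability = d_min - 1 = 11 - 1 = 10

10 errors


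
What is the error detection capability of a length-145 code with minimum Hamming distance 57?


Detection capability = d_min - 1 = 57 - 1 = 56

56 errors


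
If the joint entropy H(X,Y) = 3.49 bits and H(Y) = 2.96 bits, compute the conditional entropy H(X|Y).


H(X|Y) = H(X,Y) - H(Y) = 3.49 - 2.96 = 0.53

0.53 bits


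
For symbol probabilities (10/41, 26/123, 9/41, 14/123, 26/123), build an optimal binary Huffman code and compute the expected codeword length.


Huffman construction (repeatedly merge the two least-probable nodes; each merge adds 1 bit to every symbol beneath it): 14/123 + 26/123 = 40/123; 26/123 + 9/41 = 53/123; 10/41 + 40/123 = 70/123; 53/123 + 70/123 = 1. Resulting codeword lengths (in the order the probabilities were given): (2, 3, 2, 3, 2). L_avg = sum(p_i * l_i) = 10/41*2 + 26/123*3 + 9/41*2 + 14/123*3 + 26/123*2 = 286/123 = 2.3252

2.3252 bits


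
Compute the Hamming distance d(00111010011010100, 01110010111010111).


Count differing positions: . ^ . . ^ . . . ^ . . . . . . ^ ^ = 5 differences

5


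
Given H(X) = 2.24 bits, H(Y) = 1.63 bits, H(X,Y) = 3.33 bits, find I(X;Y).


I(X;Y) = H(X) + H(Y) - H(X,Y) = 2.24 + 1.63 - 3.33 = 0.54

0.54 bits


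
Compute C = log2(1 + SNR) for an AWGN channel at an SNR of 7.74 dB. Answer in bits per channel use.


SNR_linear = 10^(7.74/10) = 5.9429; C = log2(1 + SNR_linear) = log2(1 + 5.9429) = 2.7955

2.7955 bits/channel use


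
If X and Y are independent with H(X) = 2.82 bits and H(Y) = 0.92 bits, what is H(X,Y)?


For independent variables, H(X,Y) = H(X) + H(Y) = 2.82 + 0.92 = 3.74

3.74 bits


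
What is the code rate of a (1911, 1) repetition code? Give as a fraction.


Rate = k/n = 1/1911

1/1911


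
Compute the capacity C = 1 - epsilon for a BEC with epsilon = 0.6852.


C = 1 - epsilon = 1 - 0.6852 = 0.3148

0.3148 bits


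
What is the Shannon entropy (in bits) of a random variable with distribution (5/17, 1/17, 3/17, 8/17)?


H = -sum(p_i * log2(p_i)). Terms: -(5/17)*log2(5/17) = 0.519275; -(1/17)*log2(1/17) = 0.240439; -(3/17)*log2(3/17) = 0.441618; -(8/17)*log2(8/17) = 0.511747. H = 0.519275 + 0.240439 + 0.441618 + 0.511747 = 1.7131

1.7131 bits


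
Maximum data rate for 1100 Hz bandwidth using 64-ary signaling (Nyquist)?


Rate = 2 * B * log2(M) = 2 * 1100 * 6.0 = 13200.0

13200.0 bps


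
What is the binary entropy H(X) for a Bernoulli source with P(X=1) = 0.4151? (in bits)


H = -p*log2(p) - (1-p)*log2(1-p). -0.4151*log2(0.4151) = 0.526542; -0.5849*log2(0.5849) = 0.452559. H = 0.526542 + 0.452559 = 0.9791

0.9791 bits


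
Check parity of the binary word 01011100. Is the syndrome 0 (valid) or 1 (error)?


Syndrome = XOR of all bits = 0 XOR 1 XOR 0 XOR 1 XOR 1 XOR 1 XOR 0 XOR 0 = 0

0


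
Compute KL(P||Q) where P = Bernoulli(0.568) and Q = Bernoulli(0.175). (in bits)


KL = p*log2(p/q) + (1-p)*log2((1-p)/(1-q)) = 0.568*log2(0.568/0.175) + 0.432*log2(0.432/0.825) = 0.5616

0.5616 bits


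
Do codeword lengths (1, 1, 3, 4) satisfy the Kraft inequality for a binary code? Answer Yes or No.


Kraft sum = sum(2^(-l_i)) = 1.1875, need <= 1. Result: violated (a binary prefix-free code with these lengths cannot exist)

No


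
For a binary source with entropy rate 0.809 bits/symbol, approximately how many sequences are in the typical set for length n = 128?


log2|A_typical| = nH = 128 * 0.809 = 103.552, so |A_typical| ~ 2^103.552 = 1.487e+31

1.487e+31


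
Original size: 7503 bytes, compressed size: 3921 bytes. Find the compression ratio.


Ratio = original / compressed = 7503 / 3921 = 1.9135

1.9135


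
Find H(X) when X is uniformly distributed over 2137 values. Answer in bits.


H = log2(n) = log2(2137) = 11.0614

11.0614 bits


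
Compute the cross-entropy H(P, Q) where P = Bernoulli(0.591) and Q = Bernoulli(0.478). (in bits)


H(P,Q) = -p*log2(q) - (1-p)*log2(1-q). -0.591*log2(0.478) = 0.629366; -0.409*log2(0.522) = 0.383592. H(P,Q) = 0.629366 + 0.383592 = 1.013

1.013 bits


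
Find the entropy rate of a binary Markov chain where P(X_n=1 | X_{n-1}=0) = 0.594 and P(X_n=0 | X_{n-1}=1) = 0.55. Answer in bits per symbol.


Stationary distribution: pi_0 = p10/(p01+p10) = 0.4808, pi_1 = 0.5192. Entropy rate H' = pi_0*H(p01) + pi_1*H(p10) = 0.4808*0.9744 + 0.5192*0.9928 = 0.9839

0.9839 bits/symbol


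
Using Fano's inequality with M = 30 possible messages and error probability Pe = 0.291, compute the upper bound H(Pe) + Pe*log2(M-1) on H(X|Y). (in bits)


H(Pe) = -Pe*log2(Pe) - (1-Pe)*log2(1-Pe) = -0.291*log2(0.291) - 0.709*log2(0.709) = 0.518245 + 0.351765 = 0.87. Pe*log2(M-1) = 0.291*log2(29) = 1.413672. Bound = H(Pe) + Pe*log2(M-1) = 0.518245 + 0.351765 + 1.413672 = 2.2837

2.2837 bits


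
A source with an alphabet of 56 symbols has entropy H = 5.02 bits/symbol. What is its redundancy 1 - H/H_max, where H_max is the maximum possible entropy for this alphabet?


H_max = log2(K) = log2(56) = 5.8074 bits/symbol. Redundancy = 1 - H/H_max = 1 - 5.02/5.8074 = 1 - 0.8644 = 0.1356

0.1356


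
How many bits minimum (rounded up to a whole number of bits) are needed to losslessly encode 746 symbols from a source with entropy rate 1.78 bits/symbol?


Minimum bits >= n * H = 746 * 1.78 = 1327.88, rounded up to a whole number of bits = 1328

1328 bits


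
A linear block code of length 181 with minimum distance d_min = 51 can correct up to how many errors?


Correction capability = floor((d-1)/2) = floor((51-1)/2) = 25

25 errors


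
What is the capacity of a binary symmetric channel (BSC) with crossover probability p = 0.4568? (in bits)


H(p) = -p*log2(p) - (1-p)*log2(1-p) = -0.4568*log2(0.4568) - 0.5432*log2(0.5432) = 0.516351 + 0.478258 = 0.9946. C = 1 - H(p) = 1 - 0.9946 = 0.0054

0.0054 bits


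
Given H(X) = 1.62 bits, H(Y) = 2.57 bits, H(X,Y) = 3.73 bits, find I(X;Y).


I(X;Y) = H(X) + H(Y) - H(X,Y) = 1.62 + 2.57 - 3.73 = 0.46

0.46 bits


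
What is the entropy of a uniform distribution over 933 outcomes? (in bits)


H = log2(n) = log2(933) = 9.8657

9.8657 bits


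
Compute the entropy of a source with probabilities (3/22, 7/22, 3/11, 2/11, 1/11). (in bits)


H = -sum(p_i * log2(p_i)). Terms: -(3/22)*log2(3/22) = 0.391973; -(7/22)*log2(7/22) = 0.525661; -(3/11)*log2(3/11) = 0.511219; -(2/11)*log2(2/11) = 0.447169; -(1/11)*log2(1/11) = 0.314494. H = 0.391973 + 0.525661 + 0.511219 + 0.447169 + 0.314494 = 2.1905

2.1905 bits


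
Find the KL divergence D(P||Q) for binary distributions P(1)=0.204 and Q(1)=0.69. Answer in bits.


KL = p*log2(p/q) + (1-p)*log2((1-p)/(1-q)) = 0.204*log2(0.204/0.69) + 0.796*log2(0.796/0.31) = 0.7243

0.7243 bits


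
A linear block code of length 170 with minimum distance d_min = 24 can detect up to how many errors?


Detection capability = d_min - 1 = 24 - 1 = 23

23 errors


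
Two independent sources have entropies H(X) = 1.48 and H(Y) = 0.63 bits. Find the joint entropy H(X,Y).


For independent variables, H(X,Y) = H(X) + H(Y) = 1.48 + 0.63 = 2.11

2.11 bits


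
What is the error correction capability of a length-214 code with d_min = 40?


Correction capability = floor((d-1)/2) = floor((40-1)/2) = 19

19 errors


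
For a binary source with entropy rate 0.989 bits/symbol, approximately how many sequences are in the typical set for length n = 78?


log2|A_typical| = nH = 78 * 0.989 = 77.142, so |A_typical| ~ 2^77.142 = 1.667e+23

1.667e+23


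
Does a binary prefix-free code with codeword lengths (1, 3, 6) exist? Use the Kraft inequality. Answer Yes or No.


Kraft sum = sum(2^(-l_i)) = 0.6406, need <= 1. Result: satisfied (a binary prefix-free code with these lengths exists)

Yes


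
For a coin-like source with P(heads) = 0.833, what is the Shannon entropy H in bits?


H = -p*log2(p) - (1-p)*log2(1-p). -0.833*log2(0.833) = 0.219588; -0.167*log2(0.167) = 0.431207. H = 0.219588 + 0.431207 = 0.6508

0.6508 bits


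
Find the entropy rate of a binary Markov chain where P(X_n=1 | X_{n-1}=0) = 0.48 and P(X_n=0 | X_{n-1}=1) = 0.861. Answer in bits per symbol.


Stationary distribution: pi_0 = p10/(p01+p10) = 0.6421, pi_1 = 0.3579. Entropy rate H' = pi_0*H(p01) + pi_1*H(p10) = 0.6421*0.9988 + 0.3579*0.5816 = 0.8495

0.8495 bits/symbol


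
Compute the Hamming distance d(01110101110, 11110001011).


Count differing positions: ^ . . . . ^ . . ^ . ^ = 4 differences

4


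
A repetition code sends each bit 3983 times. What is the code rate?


Rate = k/n = 1/3983

1/3983


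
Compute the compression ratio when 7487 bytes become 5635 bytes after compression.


Ratio = original / compressed = 7487 / 5635 = 1.3287

1.3287


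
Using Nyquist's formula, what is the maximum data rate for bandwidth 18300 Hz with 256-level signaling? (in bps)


Rate = 2 * B * log2(M) = 2 * 18300 * 8.0 = 292800.0

292800.0 bps


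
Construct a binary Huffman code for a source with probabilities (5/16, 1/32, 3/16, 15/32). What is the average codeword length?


Huffman construction (repeatedly merge the two least-probable nodes; each merge adds 1 bit to every symbol beneath it): 1/32 + 3/16 = 7/32; 7/32 + 5/16 = 17/32; 15/32 + 17/32 = 1. Resulting codeword lengths (in the order the probabilities were given): (2, 3, 3, 1). L_avg = sum(p_i * l_i) = 5/16*2 + 1/32*3 + 3/16*3 + 15/32*1 = 7/4 = 1.75

1.75 bits


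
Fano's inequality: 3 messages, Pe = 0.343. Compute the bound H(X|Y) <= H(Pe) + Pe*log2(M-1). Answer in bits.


H(Pe) = -Pe*log2(Pe) - (1-Pe)*log2(1-Pe) = -0.343*log2(0.343) - 0.657*log2(0.657) = 0.529496 + 0.398165 = 0.9277. Pe*log2(M-1) = 0.343*log2(2) = 0.343000. Bound = H(Pe) + Pe*log2(M-1) = 0.529496 + 0.398165 + 0.343000 = 1.2707

1.2707 bits


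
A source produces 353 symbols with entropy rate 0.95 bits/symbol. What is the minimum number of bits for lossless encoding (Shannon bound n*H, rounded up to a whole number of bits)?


Minimum bits >= n * H = 353 * 0.95 = 335.35, rounded up to a whole number of bits = 336

336 bits


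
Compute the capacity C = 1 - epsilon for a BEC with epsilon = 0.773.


C = 1 - epsilon = 1 - 0.773 = 0.227

0.227 bits


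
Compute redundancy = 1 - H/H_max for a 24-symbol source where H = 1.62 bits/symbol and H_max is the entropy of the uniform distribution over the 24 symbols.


H_max = log2(K) = log2(24) = 4.585 bits/symbol. Redundancy = 1 - H/H_max = 1 - 1.62/4.585 = 1 - 0.3533 = 0.6467

0.6467


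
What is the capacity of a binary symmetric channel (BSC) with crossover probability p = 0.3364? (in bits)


H(p) = -p*log2(p) - (1-p)*log2(1-p) = -0.3364*log2(0.3364) - 0.6636*log2(0.6636) = 0.528737 + 0.392595 = 0.9213. C = 1 - H(p) = 1 - 0.9213 = 0.0787

0.0787 bits


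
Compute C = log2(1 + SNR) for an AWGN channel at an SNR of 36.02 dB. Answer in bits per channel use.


SNR_linear = 10^(36.02/10) = 3999.4475; C = log2(1 + SNR_linear) = log2(1 + 3999.4475) = 11.9659

11.9659 bits/channel use


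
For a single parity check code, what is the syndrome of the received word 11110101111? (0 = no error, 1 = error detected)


Syndrome = XOR of all bits = 1 XOR 1 XOR 1 XOR 1 XOR 0 XOR 1 XOR 0 XOR 1 XOR 1 XOR 1 XOR 1 = 1

1


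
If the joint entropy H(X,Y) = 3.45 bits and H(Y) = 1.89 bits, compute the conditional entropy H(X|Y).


H(X|Y) = H(X,Y) - H(Y) = 3.45 - 1.89 = 1.56

1.56 bits


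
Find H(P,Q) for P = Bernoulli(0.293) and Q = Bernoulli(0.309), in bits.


H(P,Q) = -p*log2(q) - (1-p)*log2(1-q). -0.293*log2(0.309) = 0.496436; -0.707*log2(0.691) = 0.377002. H(P,Q) = 0.496436 + 0.377002 = 0.8734

0.8734 bits


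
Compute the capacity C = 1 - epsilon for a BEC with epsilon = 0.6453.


C = 1 - epsilon = 1 - 0.6453 = 0.3547

0.3547 bits


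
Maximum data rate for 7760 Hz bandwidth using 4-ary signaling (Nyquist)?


Rate = 2 * B * log2(M) = 2 * 7760 * 2.0 = 31040.0

31040.0 bps


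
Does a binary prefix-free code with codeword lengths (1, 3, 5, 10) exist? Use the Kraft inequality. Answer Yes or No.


Kraft sum = sum(2^(-l_i)) = 0.6572, need <= 1. Result: satisfied (a binary prefix-free code with these lengths exists)

Yes


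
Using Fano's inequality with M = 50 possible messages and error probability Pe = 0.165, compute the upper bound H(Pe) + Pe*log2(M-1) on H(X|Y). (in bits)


H(Pe) = -Pe*log2(Pe) - (1-Pe)*log2(1-Pe) = -0.165*log2(0.165) - 0.835*log2(0.835) = 0.428911 + 0.217227 = 0.6461. Pe*log2(M-1) = 0.165*log2(49) = 0.926427. Bound = H(Pe) + Pe*log2(M-1) = 0.428911 + 0.217227 + 0.926427 = 1.5726

1.5726 bits


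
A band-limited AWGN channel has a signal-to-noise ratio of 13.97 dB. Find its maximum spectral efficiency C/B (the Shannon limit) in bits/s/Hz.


SNR_linear = 10^(13.97/10) = 24.9459; C/B = log2(1 + SNR_linear) = log2(1 + 24.9459) = 4.6974

4.6974 bits/s/Hz


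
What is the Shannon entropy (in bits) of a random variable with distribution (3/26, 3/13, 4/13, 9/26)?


H = -sum(p_i * log2(p_i)). Terms: -(3/26)*log2(3/26) = 0.359478; -(3/13)*log2(3/13) = 0.488187; -(4/13)*log2(4/13) = 0.523212; -(9/26)*log2(9/26) = 0.529794. H = 0.359478 + 0.488187 + 0.523212 + 0.529794 = 1.9007

1.9007 bits


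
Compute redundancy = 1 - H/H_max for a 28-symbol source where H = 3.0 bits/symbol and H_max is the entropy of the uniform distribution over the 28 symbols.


H_max = log2(K) = log2(28) = 4.8074 bits/symbol. Redundancy = 1 - H/H_max = 1 - 3.0/4.8074 = 1 - 0.624 = 0.376

0.376


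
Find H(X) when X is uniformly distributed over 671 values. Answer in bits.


H = log2(n) = log2(671) = 9.3902

9.3902 bits


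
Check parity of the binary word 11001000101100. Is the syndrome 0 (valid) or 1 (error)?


Syndrome = XOR of all bits = 1 XOR 1 XOR 0 XOR 0 XOR 1 XOR 0 XOR 0 XOR 0 XOR 1 XOR 0 XOR 1 XOR 1 XOR 0 XOR 0 = 0

0


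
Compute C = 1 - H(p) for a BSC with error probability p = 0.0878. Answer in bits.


H(p) = -p*log2(p) - (1-p)*log2(1-p) = -0.0878*log2(0.0878) - 0.9122*log2(0.9122) = 0.308146 + 0.120938 = 0.4291. C = 1 - H(p) = 1 - 0.4291 = 0.5709

0.5709 bits


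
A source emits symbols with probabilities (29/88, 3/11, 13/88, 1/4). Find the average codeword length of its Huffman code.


Huffman construction (repeatedly merge the two least-probable nodes; each merge adds 1 bit to every symbol beneath it): 13/88 + 1/4 = 35/88; 3/11 + 29/88 = 53/88; 35/88 + 53/88 = 1. Resulting codeword lengths (in the order the probabilities were given): (2, 2, 2, 2). L_avg = sum(p_i * l_i) = 29/88*2 + 3/11*2 + 13/88*2 + 1/4*2 = 2

2.0 bits


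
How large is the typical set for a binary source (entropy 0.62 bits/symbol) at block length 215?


log2|A_typical| = nH = 215 * 0.62 = 133.3, so |A_typical| ~ 2^133.3 = 1.341e+40

1.341e+40


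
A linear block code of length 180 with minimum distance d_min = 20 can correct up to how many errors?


Correction capability = floor((d-1)/2) = floor((20-1)/2) = 9

9 errors


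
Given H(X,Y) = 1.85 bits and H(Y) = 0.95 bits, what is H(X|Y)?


H(X|Y) = H(X,Y) - H(Y) = 1.85 - 0.95 = 0.9

0.9 bits


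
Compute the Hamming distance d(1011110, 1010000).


Count differing positions: . . . ^ ^ ^ . = 3 differences

3


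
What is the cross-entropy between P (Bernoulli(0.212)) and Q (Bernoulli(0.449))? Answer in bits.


H(P,Q) = -p*log2(q) - (1-p)*log2(1-q). -0.212*log2(0.449) = 0.244905; -0.788*log2(0.551) = 0.677582. H(P,Q) = 0.244905 + 0.677582 = 0.9225

0.9225 bits


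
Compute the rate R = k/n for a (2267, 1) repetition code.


Rate = k/n = 1/2267

1/2267


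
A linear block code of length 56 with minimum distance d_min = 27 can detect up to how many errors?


Detection capability = d_min - 1 = 27 - 1 = 26

26 errors


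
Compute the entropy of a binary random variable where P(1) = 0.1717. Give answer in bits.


H = -p*log2(p) - (1-p)*log2(1-p). -0.1717*log2(0.1717) = 0.436468; -0.8283*log2(0.8283) = 0.225111. H = 0.436468 + 0.225111 = 0.6616

0.6616 bits


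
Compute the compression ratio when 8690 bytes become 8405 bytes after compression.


Ratio = original / compressed = 8690 / 8405 = 1.0339

1.0339


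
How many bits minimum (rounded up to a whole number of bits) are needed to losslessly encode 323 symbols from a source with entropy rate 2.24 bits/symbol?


Minimum bits >= n * H = 323 * 2.24 = 723.52, rounded up to a whole number of bits = 724

724 bits


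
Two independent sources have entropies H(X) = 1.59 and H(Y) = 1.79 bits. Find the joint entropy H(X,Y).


For independent variables, H(X,Y) = H(X) + H(Y) = 1.59 + 1.79 = 3.38

3.38 bits


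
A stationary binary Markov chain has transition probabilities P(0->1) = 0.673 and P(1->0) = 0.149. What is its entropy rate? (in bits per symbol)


Stationary distribution: pi_0 = p10/(p01+p10) = 0.1813, pi_1 = 0.8187. Entropy rate H' = pi_0*H(p01) + pi_1*H(p10) = 0.1813*0.9118 + 0.8187*0.6073 = 0.6625

0.6625 bits/symbol


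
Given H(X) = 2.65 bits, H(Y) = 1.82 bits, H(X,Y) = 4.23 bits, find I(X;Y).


I(X;Y) = H(X) + H(Y) - H(X,Y) = 2.65 + 1.82 - 4.23 = 0.24

0.24 bits


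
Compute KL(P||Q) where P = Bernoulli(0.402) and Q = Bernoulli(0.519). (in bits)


KL = p*log2(p/q) + (1-p)*log2((1-p)/(1-q)) = 0.402*log2(0.402/0.519) + 0.598*log2(0.598/0.481) = 0.0397

0.0397 bits


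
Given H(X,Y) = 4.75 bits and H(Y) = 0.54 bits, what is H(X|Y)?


H(X|Y) = H(X,Y) - H(Y) = 4.75 - 0.54 = 4.21

4.21 bits


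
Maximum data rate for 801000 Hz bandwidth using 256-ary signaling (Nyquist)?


Rate = 2 * B * log2(M) = 2 * 801000 * 8.0 = 12816000.0

12816000.0 bps


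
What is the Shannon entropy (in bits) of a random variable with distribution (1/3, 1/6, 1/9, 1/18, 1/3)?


H = -sum(p_i * log2(p_i)). Terms: -(1/3)*log2(1/3) = 0.528321; -(1/6)*log2(1/6) = 0.430827; -(1/9)*log2(1/9) = 0.352214; -(1/18)*log2(1/18) = 0.231663; -(1/3)*log2(1/3) = 0.528321. H = 0.528321 + 0.430827 + 0.352214 + 0.231663 + 0.528321 = 2.0713

2.0713 bits


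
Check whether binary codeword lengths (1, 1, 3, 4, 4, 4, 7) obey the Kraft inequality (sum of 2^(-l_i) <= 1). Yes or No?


Kraft sum = sum(2^(-l_i)) = 1.3203, need <= 1. Result: violated (a binary prefix-free code with these lengths cannot exist)

No


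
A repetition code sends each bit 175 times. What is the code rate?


Rate = k/n = 1/175

1/175


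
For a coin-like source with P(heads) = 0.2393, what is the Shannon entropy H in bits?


H = -p*log2(p) - (1-p)*log2(1-p). -0.2393*log2(0.2393) = 0.493702; -0.7607*log2(0.7607) = 0.300173. H = 0.493702 + 0.300173 = 0.7939

0.7939 bits


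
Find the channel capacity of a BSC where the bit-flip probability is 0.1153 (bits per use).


H(p) = -p*log2(p) - (1-p)*log2(1-p) = -0.1153*log2(0.1153) - 0.8847*log2(0.8847) = 0.359337 + 0.156362 = 0.5157. C = 1 - H(p) = 1 - 0.5157 = 0.4843

0.4843 bits


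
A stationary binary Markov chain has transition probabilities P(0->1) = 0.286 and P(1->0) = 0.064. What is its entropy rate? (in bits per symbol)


Stationary distribution: pi_0 = p10/(p01+p10) = 0.1829, pi_1 = 0.8171. Entropy rate H' = pi_0*H(p01) + pi_1*H(p10) = 0.1829*0.8635 + 0.8171*0.3431 = 0.4383

0.4383 bits/symbol


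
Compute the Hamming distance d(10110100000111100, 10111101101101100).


Count differing positions: . . . . ^ . . ^ ^ . ^ . ^ . . . . = 5 differences

5


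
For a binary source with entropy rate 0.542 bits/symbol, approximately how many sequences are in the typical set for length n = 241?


log2|A_typical| = nH = 241 * 0.542 = 130.622, so |A_typical| ~ 2^130.622 = 2.095e+39

2.095e+39


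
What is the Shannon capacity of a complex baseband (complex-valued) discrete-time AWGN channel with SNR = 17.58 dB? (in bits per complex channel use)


SNR_linear = 10^(17.58/10) = 57.2796; C = log2(1 + SNR_linear) = log2(1 + 57.2796) = 5.8649

5.8649 bits/channel use


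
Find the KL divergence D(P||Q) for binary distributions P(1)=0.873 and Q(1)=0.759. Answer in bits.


KL = p*log2(p/q) + (1-p)*log2((1-p)/(1-q)) = 0.873*log2(0.873/0.759) + 0.127*log2(0.127/0.241) = 0.0589

0.0589 bits


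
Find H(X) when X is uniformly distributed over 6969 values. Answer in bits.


H = log2(n) = log2(6969) = 12.7667

12.7667 bits


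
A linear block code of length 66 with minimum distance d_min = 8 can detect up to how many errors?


Detection capability = d_min - 1 = 8 - 1 = 7

7 errors


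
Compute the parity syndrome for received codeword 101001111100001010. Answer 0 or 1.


Syndrome = XOR of all bits = 1 XOR 0 XOR 1 XOR 0 XOR 0 XOR 1 XOR 1 XOR 1 XOR 1 XOR 1 XOR 0 XOR 0 XOR 0 XOR 0 XOR 1 XOR 0 XOR 1 XOR 0 = 1

1


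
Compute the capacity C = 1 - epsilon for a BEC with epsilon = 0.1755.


C = 1 - epsilon = 1 - 0.1755 = 0.8245

0.8245 bits


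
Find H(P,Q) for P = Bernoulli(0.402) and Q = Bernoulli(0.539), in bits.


H(P,Q) = -p*log2(q) - (1-p)*log2(1-q). -0.402*log2(0.539) = 0.358440; -0.598*log2(0.461) = 0.668062. H(P,Q) = 0.358440 + 0.668062 = 1.0265

1.0265 bits


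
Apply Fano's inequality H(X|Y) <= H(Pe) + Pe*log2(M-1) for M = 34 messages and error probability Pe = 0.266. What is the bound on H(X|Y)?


H(Pe) = -Pe*log2(Pe) - (1-Pe)*log2(1-Pe) = -0.266*log2(0.266) - 0.734*log2(0.734) = 0.508193 + 0.327473 = 0.8357. Pe*log2(M-1) = 0.266*log2(33) = 1.341809. Bound = H(Pe) + Pe*log2(M-1) = 0.508193 + 0.327473 + 1.341809 = 2.1775

2.1775 bits


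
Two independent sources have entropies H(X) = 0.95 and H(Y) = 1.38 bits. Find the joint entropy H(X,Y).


For independent variables, H(X,Y) = H(X) + H(Y) = 0.95 + 1.38 = 2.33

2.33 bits


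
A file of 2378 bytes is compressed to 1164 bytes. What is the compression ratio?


Ratio = original / compressed = 2378 / 1164 = 2.043

2.043


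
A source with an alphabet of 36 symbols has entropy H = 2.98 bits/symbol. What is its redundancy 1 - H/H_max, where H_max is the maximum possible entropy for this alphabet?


H_max = log2(K) = log2(36) = 5.1699 bits/symbol. Redundancy = 1 - H/H_max = 1 - 2.98/5.1699 = 1 - 0.5764 = 0.4236

0.4236


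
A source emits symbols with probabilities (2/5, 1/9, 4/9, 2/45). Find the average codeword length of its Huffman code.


Huffman construction (repeatedly merge the two least-probable nodes; each merge adds 1 bit to every symbol beneath it): 2/45 + 1/9 = 7/45; 7/45 + 2/5 = 5/9; 4/9 + 5/9 = 1. Resulting codeword lengths (in the order the probabilities were given): (2, 3, 1, 3). L_avg = sum(p_i * l_i) = 2/5*2 + 1/9*3 + 4/9*1 + 2/45*3 = 77/45 = 1.7111

1.7111 bits


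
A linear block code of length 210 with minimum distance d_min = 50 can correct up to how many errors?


Correction capability = floor((d-1)/2) = floor((50-1)/2) = 24

24 errors


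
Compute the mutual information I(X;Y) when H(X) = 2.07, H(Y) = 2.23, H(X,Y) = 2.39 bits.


I(X;Y) = H(X) + H(Y) - H(X,Y) = 2.07 + 2.23 - 2.39 = 1.91

1.91 bits


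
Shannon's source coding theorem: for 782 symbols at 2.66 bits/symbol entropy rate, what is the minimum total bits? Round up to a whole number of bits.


Minimum bits >= n * H = 782 * 2.66 = 2080.12, rounded up to a whole number of bits = 2081

2081 bits


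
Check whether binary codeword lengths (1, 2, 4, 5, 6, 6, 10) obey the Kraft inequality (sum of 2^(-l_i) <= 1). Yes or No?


Kraft sum = sum(2^(-l_i)) = 0.876, need <= 1. Result: satisfied (a binary prefix-free code with these lengths exists)

Yes


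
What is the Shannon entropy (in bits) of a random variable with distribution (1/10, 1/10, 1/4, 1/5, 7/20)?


H = -sum(p_i * log2(p_i)). Terms: -(1/10)*log2(1/10) = 0.332193; -(1/10)*log2(1/10) = 0.332193; -(1/4)*log2(1/4) = 0.500000; -(1/5)*log2(1/5) = 0.464386; -(7/20)*log2(7/20) = 0.530101. H = 0.332193 + 0.332193 + 0.500000 + 0.464386 + 0.530101 = 2.1589

2.1589 bits


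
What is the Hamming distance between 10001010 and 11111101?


Count differing positions: . ^ ^ ^ . ^ ^ ^ = 6 differences

6


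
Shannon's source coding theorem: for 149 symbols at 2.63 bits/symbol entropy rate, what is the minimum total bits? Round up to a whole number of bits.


Minimum bits >= n * H = 149 * 2.63 = 391.87, rounded up to a whole number of bits = 392

392 bits


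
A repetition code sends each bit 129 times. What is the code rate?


Rate = k/n = 1/129

1/129


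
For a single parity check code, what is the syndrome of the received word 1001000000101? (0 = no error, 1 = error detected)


Syndrome = XOR of all bits = 1 XOR 0 XOR 0 XOR 1 XOR 0 XOR 0 XOR 0 XOR 0 XOR 0 XOR 0 XOR 1 XOR 0 XOR 1 = 0

0


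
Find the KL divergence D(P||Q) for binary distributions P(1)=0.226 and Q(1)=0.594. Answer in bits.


KL = p*log2(p/q) + (1-p)*log2((1-p)/(1-q)) = 0.226*log2(0.226/0.594) + 0.774*log2(0.774/0.406) = 0.4054

0.4054 bits
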